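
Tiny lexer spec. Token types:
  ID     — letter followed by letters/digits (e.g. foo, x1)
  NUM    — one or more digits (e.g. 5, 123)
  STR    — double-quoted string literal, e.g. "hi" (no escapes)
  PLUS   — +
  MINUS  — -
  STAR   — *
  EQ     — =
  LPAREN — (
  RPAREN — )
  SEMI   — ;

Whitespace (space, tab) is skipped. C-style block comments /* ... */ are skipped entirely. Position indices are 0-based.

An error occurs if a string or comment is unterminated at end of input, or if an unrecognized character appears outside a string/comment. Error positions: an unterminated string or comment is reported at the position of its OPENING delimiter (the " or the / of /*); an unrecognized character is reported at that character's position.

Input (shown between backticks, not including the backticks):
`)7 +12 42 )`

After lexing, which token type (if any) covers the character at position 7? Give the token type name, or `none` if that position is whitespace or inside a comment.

pos=0: emit RPAREN ')'
pos=1: emit NUM '7' (now at pos=2)
pos=3: emit PLUS '+'
pos=4: emit NUM '12' (now at pos=6)
pos=7: emit NUM '42' (now at pos=9)
pos=10: emit RPAREN ')'
DONE. 6 tokens: [RPAREN, NUM, PLUS, NUM, NUM, RPAREN]
Position 7: char is '4' -> NUM

Answer: NUM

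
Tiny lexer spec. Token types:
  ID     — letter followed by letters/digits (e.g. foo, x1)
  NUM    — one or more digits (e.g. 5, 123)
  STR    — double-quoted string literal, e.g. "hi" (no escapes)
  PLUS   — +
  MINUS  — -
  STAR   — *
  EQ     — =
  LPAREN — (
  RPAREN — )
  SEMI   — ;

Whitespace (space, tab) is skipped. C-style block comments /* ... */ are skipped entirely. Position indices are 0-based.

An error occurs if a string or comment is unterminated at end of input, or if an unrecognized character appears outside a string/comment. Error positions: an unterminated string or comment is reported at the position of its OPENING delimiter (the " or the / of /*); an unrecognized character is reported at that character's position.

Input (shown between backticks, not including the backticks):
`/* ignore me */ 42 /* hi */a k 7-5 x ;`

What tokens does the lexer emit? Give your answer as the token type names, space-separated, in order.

Answer: NUM ID ID NUM MINUS NUM ID SEMI

Derivation:
pos=0: enter COMMENT mode (saw '/*')
exit COMMENT mode (now at pos=15)
pos=16: emit NUM '42' (now at pos=18)
pos=19: enter COMMENT mode (saw '/*')
exit COMMENT mode (now at pos=27)
pos=27: emit ID 'a' (now at pos=28)
pos=29: emit ID 'k' (now at pos=30)
pos=31: emit NUM '7' (now at pos=32)
pos=32: emit MINUS '-'
pos=33: emit NUM '5' (now at pos=34)
pos=35: emit ID 'x' (now at pos=36)
pos=37: emit SEMI ';'
DONE. 8 tokens: [NUM, ID, ID, NUM, MINUS, NUM, ID, SEMI]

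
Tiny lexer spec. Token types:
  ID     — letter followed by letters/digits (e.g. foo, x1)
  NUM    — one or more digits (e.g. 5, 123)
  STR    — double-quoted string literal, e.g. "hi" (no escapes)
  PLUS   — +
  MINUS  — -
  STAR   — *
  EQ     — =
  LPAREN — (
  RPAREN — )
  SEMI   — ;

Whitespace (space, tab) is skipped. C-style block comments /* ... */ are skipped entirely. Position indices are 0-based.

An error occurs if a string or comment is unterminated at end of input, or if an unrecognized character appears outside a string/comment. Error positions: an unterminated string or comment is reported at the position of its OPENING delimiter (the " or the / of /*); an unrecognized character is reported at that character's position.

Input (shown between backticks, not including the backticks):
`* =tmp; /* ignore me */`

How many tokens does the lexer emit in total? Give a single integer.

pos=0: emit STAR '*'
pos=2: emit EQ '='
pos=3: emit ID 'tmp' (now at pos=6)
pos=6: emit SEMI ';'
pos=8: enter COMMENT mode (saw '/*')
exit COMMENT mode (now at pos=23)
DONE. 4 tokens: [STAR, EQ, ID, SEMI]

Answer: 4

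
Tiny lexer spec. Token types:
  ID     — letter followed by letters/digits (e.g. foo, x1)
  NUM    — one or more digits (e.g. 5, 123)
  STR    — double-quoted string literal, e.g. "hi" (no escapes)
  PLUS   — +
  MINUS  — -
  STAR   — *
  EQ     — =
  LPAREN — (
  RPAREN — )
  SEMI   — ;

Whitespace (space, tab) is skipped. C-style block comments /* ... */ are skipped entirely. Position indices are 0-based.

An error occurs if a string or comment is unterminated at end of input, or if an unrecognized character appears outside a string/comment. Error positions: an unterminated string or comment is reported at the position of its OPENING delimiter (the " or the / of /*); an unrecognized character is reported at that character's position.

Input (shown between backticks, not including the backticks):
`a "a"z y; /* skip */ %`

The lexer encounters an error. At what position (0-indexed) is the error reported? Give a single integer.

Answer: 21

Derivation:
pos=0: emit ID 'a' (now at pos=1)
pos=2: enter STRING mode
pos=2: emit STR "a" (now at pos=5)
pos=5: emit ID 'z' (now at pos=6)
pos=7: emit ID 'y' (now at pos=8)
pos=8: emit SEMI ';'
pos=10: enter COMMENT mode (saw '/*')
exit COMMENT mode (now at pos=20)
pos=21: ERROR — unrecognized char '%'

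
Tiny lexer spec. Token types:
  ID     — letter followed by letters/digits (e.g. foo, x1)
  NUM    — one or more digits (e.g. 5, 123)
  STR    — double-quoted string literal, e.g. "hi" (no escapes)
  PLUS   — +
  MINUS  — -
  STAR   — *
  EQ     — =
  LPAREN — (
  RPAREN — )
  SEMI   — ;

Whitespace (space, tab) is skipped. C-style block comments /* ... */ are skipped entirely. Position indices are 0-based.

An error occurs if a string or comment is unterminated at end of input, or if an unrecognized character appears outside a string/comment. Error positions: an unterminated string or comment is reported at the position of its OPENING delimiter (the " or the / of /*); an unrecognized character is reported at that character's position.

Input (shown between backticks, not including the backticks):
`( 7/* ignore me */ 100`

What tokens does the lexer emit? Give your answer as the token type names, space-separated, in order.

pos=0: emit LPAREN '('
pos=2: emit NUM '7' (now at pos=3)
pos=3: enter COMMENT mode (saw '/*')
exit COMMENT mode (now at pos=18)
pos=19: emit NUM '100' (now at pos=22)
DONE. 3 tokens: [LPAREN, NUM, NUM]

Answer: LPAREN NUM NUM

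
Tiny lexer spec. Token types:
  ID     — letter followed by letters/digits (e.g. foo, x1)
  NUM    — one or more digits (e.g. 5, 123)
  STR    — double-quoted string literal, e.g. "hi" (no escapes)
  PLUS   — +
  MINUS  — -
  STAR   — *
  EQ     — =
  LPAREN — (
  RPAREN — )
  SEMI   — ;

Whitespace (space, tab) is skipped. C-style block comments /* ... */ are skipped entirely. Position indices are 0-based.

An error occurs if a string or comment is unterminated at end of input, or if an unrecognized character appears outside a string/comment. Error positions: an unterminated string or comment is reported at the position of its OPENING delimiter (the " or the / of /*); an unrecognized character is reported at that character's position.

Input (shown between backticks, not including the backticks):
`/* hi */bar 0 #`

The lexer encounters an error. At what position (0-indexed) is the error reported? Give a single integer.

Answer: 14

Derivation:
pos=0: enter COMMENT mode (saw '/*')
exit COMMENT mode (now at pos=8)
pos=8: emit ID 'bar' (now at pos=11)
pos=12: emit NUM '0' (now at pos=13)
pos=14: ERROR — unrecognized char '#'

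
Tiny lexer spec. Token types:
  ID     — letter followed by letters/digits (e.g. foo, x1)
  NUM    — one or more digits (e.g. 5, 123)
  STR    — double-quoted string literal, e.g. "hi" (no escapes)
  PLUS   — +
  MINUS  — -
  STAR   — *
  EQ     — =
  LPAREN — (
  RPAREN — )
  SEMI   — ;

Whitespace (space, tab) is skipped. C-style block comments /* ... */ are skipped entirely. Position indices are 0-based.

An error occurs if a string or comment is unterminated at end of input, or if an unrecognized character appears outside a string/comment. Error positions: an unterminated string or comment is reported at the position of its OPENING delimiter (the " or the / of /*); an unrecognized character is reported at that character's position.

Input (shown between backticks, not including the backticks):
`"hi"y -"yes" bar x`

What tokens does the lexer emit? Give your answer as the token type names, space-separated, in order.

pos=0: enter STRING mode
pos=0: emit STR "hi" (now at pos=4)
pos=4: emit ID 'y' (now at pos=5)
pos=6: emit MINUS '-'
pos=7: enter STRING mode
pos=7: emit STR "yes" (now at pos=12)
pos=13: emit ID 'bar' (now at pos=16)
pos=17: emit ID 'x' (now at pos=18)
DONE. 6 tokens: [STR, ID, MINUS, STR, ID, ID]

Answer: STR ID MINUS STR ID ID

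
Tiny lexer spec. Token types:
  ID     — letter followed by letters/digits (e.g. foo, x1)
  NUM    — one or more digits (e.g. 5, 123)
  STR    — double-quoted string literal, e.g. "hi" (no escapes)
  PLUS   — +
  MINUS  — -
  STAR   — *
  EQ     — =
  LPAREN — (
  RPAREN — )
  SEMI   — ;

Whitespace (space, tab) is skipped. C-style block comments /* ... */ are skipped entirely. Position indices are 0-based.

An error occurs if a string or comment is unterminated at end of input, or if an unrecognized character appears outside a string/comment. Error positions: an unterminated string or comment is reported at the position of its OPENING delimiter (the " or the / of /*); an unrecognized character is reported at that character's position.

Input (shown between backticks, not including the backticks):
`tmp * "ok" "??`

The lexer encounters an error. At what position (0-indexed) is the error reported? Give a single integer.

Answer: 11

Derivation:
pos=0: emit ID 'tmp' (now at pos=3)
pos=4: emit STAR '*'
pos=6: enter STRING mode
pos=6: emit STR "ok" (now at pos=10)
pos=11: enter STRING mode
pos=11: ERROR — unterminated string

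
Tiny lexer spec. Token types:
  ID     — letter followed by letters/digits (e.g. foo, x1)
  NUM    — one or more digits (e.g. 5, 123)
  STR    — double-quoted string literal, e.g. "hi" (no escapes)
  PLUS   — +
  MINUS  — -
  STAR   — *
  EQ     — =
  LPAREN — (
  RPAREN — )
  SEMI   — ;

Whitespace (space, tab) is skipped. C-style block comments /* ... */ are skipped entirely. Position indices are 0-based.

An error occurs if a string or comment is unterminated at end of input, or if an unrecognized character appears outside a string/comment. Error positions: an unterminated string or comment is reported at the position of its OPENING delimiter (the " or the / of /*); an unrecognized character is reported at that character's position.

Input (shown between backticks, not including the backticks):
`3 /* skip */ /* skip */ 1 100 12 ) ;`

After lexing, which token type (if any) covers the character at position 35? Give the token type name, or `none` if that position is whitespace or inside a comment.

Answer: SEMI

Derivation:
pos=0: emit NUM '3' (now at pos=1)
pos=2: enter COMMENT mode (saw '/*')
exit COMMENT mode (now at pos=12)
pos=13: enter COMMENT mode (saw '/*')
exit COMMENT mode (now at pos=23)
pos=24: emit NUM '1' (now at pos=25)
pos=26: emit NUM '100' (now at pos=29)
pos=30: emit NUM '12' (now at pos=32)
pos=33: emit RPAREN ')'
pos=35: emit SEMI ';'
DONE. 6 tokens: [NUM, NUM, NUM, NUM, RPAREN, SEMI]
Position 35: char is ';' -> SEMI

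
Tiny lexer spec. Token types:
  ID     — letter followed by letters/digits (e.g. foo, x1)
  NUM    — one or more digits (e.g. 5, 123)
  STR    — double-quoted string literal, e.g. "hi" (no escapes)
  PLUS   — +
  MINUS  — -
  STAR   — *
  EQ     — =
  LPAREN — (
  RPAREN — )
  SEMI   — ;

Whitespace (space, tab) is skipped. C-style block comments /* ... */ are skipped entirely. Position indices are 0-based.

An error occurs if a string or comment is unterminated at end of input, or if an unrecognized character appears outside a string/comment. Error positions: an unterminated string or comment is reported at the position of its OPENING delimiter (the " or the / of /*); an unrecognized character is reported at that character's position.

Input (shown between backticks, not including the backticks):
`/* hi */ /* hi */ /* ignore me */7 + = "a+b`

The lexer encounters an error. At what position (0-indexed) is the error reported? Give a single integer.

pos=0: enter COMMENT mode (saw '/*')
exit COMMENT mode (now at pos=8)
pos=9: enter COMMENT mode (saw '/*')
exit COMMENT mode (now at pos=17)
pos=18: enter COMMENT mode (saw '/*')
exit COMMENT mode (now at pos=33)
pos=33: emit NUM '7' (now at pos=34)
pos=35: emit PLUS '+'
pos=37: emit EQ '='
pos=39: enter STRING mode
pos=39: ERROR — unterminated string

Answer: 39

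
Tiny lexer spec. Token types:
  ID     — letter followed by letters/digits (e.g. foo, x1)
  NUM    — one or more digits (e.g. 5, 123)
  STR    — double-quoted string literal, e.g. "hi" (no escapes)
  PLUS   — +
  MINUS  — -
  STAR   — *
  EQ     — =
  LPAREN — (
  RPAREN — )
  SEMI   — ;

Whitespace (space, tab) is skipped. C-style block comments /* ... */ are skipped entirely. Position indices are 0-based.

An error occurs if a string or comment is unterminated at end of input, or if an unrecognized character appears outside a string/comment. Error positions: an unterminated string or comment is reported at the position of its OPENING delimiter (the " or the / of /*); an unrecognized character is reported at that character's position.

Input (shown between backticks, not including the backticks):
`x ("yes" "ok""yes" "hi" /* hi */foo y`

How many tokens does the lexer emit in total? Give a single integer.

pos=0: emit ID 'x' (now at pos=1)
pos=2: emit LPAREN '('
pos=3: enter STRING mode
pos=3: emit STR "yes" (now at pos=8)
pos=9: enter STRING mode
pos=9: emit STR "ok" (now at pos=13)
pos=13: enter STRING mode
pos=13: emit STR "yes" (now at pos=18)
pos=19: enter STRING mode
pos=19: emit STR "hi" (now at pos=23)
pos=24: enter COMMENT mode (saw '/*')
exit COMMENT mode (now at pos=32)
pos=32: emit ID 'foo' (now at pos=35)
pos=36: emit ID 'y' (now at pos=37)
DONE. 8 tokens: [ID, LPAREN, STR, STR, STR, STR, ID, ID]

Answer: 8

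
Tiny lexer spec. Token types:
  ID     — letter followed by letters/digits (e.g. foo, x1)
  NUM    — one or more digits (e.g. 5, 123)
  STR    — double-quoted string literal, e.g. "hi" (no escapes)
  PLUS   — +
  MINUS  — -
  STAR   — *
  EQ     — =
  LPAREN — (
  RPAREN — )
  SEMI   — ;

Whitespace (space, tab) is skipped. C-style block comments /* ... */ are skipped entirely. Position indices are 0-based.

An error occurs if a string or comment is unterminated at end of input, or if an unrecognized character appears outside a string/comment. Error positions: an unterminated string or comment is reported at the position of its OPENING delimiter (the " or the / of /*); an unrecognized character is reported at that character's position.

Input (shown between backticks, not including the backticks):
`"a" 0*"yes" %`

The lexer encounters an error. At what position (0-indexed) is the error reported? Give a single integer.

Answer: 12

Derivation:
pos=0: enter STRING mode
pos=0: emit STR "a" (now at pos=3)
pos=4: emit NUM '0' (now at pos=5)
pos=5: emit STAR '*'
pos=6: enter STRING mode
pos=6: emit STR "yes" (now at pos=11)
pos=12: ERROR — unrecognized char '%'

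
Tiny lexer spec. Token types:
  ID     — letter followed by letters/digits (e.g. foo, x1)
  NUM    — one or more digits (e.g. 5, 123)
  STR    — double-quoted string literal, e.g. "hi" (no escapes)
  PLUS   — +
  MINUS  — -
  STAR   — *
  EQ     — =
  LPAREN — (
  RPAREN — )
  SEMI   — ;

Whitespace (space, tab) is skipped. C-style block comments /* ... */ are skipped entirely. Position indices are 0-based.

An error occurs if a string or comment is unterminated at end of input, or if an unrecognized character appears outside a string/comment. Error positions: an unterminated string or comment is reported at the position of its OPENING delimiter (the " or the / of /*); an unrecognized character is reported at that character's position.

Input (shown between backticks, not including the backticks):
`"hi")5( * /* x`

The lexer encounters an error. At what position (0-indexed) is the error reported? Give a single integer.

Answer: 10

Derivation:
pos=0: enter STRING mode
pos=0: emit STR "hi" (now at pos=4)
pos=4: emit RPAREN ')'
pos=5: emit NUM '5' (now at pos=6)
pos=6: emit LPAREN '('
pos=8: emit STAR '*'
pos=10: enter COMMENT mode (saw '/*')
pos=10: ERROR — unterminated comment (reached EOF)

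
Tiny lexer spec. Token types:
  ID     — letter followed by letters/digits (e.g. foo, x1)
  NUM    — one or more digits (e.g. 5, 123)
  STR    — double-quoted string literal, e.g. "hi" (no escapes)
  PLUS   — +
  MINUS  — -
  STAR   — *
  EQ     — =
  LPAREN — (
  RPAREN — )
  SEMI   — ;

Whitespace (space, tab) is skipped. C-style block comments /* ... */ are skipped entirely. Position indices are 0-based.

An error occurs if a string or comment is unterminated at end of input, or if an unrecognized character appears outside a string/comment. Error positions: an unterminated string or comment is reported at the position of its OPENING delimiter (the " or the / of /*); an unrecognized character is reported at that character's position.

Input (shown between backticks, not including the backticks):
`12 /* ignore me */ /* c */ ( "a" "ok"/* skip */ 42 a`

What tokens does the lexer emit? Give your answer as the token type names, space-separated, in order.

Answer: NUM LPAREN STR STR NUM ID

Derivation:
pos=0: emit NUM '12' (now at pos=2)
pos=3: enter COMMENT mode (saw '/*')
exit COMMENT mode (now at pos=18)
pos=19: enter COMMENT mode (saw '/*')
exit COMMENT mode (now at pos=26)
pos=27: emit LPAREN '('
pos=29: enter STRING mode
pos=29: emit STR "a" (now at pos=32)
pos=33: enter STRING mode
pos=33: emit STR "ok" (now at pos=37)
pos=37: enter COMMENT mode (saw '/*')
exit COMMENT mode (now at pos=47)
pos=48: emit NUM '42' (now at pos=50)
pos=51: emit ID 'a' (now at pos=52)
DONE. 6 tokens: [NUM, LPAREN, STR, STR, NUM, ID]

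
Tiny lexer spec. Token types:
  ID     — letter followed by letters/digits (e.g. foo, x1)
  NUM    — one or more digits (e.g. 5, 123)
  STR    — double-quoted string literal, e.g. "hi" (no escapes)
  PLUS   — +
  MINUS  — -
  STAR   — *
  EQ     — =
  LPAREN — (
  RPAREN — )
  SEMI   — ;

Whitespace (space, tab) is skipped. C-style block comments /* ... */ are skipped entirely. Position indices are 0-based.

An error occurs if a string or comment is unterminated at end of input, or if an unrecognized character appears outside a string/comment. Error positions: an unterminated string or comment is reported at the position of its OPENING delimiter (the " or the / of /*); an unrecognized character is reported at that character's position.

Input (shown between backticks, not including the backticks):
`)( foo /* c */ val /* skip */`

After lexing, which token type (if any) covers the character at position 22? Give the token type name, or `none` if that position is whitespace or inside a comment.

Answer: none

Derivation:
pos=0: emit RPAREN ')'
pos=1: emit LPAREN '('
pos=3: emit ID 'foo' (now at pos=6)
pos=7: enter COMMENT mode (saw '/*')
exit COMMENT mode (now at pos=14)
pos=15: emit ID 'val' (now at pos=18)
pos=19: enter COMMENT mode (saw '/*')
exit COMMENT mode (now at pos=29)
DONE. 4 tokens: [RPAREN, LPAREN, ID, ID]
Position 22: char is 's' -> none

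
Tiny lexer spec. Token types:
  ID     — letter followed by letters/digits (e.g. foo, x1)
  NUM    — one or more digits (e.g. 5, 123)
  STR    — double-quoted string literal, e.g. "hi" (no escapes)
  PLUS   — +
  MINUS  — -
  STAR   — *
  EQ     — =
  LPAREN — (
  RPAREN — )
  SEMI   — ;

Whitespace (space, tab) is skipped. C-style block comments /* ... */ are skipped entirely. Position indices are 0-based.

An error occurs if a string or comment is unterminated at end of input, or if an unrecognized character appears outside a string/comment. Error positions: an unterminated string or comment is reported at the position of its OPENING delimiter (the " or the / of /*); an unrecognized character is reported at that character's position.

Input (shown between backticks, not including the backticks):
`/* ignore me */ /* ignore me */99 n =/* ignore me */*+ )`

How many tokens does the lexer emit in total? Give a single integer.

pos=0: enter COMMENT mode (saw '/*')
exit COMMENT mode (now at pos=15)
pos=16: enter COMMENT mode (saw '/*')
exit COMMENT mode (now at pos=31)
pos=31: emit NUM '99' (now at pos=33)
pos=34: emit ID 'n' (now at pos=35)
pos=36: emit EQ '='
pos=37: enter COMMENT mode (saw '/*')
exit COMMENT mode (now at pos=52)
pos=52: emit STAR '*'
pos=53: emit PLUS '+'
pos=55: emit RPAREN ')'
DONE. 6 tokens: [NUM, ID, EQ, STAR, PLUS, RPAREN]

Answer: 6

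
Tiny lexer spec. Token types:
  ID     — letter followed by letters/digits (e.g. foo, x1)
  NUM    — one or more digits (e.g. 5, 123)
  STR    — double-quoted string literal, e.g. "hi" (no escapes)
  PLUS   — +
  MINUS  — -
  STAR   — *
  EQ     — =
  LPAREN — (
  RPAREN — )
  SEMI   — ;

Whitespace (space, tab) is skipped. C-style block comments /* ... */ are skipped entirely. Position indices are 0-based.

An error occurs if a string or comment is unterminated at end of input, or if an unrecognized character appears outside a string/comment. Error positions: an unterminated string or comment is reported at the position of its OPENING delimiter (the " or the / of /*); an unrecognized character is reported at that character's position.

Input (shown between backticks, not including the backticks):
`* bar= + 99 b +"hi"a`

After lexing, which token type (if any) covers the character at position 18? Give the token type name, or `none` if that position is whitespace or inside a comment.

Answer: STR

Derivation:
pos=0: emit STAR '*'
pos=2: emit ID 'bar' (now at pos=5)
pos=5: emit EQ '='
pos=7: emit PLUS '+'
pos=9: emit NUM '99' (now at pos=11)
pos=12: emit ID 'b' (now at pos=13)
pos=14: emit PLUS '+'
pos=15: enter STRING mode
pos=15: emit STR "hi" (now at pos=19)
pos=19: emit ID 'a' (now at pos=20)
DONE. 9 tokens: [STAR, ID, EQ, PLUS, NUM, ID, PLUS, STR, ID]
Position 18: char is '"' -> STR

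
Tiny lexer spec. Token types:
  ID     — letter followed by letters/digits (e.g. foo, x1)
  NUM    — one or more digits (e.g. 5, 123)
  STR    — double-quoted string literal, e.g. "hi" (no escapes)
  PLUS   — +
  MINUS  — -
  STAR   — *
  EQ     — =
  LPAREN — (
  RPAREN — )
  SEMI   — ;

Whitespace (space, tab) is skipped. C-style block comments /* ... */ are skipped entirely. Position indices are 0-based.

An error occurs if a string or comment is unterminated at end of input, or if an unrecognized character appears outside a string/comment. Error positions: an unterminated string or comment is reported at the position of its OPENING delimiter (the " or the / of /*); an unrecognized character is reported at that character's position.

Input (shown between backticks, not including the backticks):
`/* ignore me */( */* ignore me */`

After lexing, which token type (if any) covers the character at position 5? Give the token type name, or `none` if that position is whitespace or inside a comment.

pos=0: enter COMMENT mode (saw '/*')
exit COMMENT mode (now at pos=15)
pos=15: emit LPAREN '('
pos=17: emit STAR '*'
pos=18: enter COMMENT mode (saw '/*')
exit COMMENT mode (now at pos=33)
DONE. 2 tokens: [LPAREN, STAR]
Position 5: char is 'n' -> none

Answer: none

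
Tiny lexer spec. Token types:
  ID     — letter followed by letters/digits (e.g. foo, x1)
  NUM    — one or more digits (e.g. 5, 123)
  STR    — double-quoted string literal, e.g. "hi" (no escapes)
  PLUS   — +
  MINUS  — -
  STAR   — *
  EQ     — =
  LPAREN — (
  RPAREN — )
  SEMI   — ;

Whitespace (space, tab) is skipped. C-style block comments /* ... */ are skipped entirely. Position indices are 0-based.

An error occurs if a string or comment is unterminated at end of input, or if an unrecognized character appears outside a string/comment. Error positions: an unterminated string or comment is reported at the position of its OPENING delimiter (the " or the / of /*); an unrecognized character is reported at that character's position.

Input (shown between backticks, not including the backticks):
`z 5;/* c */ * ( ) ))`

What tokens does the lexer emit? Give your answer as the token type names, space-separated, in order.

Answer: ID NUM SEMI STAR LPAREN RPAREN RPAREN RPAREN

Derivation:
pos=0: emit ID 'z' (now at pos=1)
pos=2: emit NUM '5' (now at pos=3)
pos=3: emit SEMI ';'
pos=4: enter COMMENT mode (saw '/*')
exit COMMENT mode (now at pos=11)
pos=12: emit STAR '*'
pos=14: emit LPAREN '('
pos=16: emit RPAREN ')'
pos=18: emit RPAREN ')'
pos=19: emit RPAREN ')'
DONE. 8 tokens: [ID, NUM, SEMI, STAR, LPAREN, RPAREN, RPAREN, RPAREN]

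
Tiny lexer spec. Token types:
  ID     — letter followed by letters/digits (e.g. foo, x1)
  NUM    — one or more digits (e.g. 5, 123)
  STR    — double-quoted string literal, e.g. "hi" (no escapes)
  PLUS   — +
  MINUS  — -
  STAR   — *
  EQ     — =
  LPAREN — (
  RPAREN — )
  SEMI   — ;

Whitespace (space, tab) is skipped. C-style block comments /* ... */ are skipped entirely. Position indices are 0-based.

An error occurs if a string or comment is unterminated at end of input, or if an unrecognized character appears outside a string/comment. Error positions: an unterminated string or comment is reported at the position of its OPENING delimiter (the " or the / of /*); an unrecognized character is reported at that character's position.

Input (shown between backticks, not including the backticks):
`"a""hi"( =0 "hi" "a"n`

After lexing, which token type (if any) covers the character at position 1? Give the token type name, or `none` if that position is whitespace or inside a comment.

pos=0: enter STRING mode
pos=0: emit STR "a" (now at pos=3)
pos=3: enter STRING mode
pos=3: emit STR "hi" (now at pos=7)
pos=7: emit LPAREN '('
pos=9: emit EQ '='
pos=10: emit NUM '0' (now at pos=11)
pos=12: enter STRING mode
pos=12: emit STR "hi" (now at pos=16)
pos=17: enter STRING mode
pos=17: emit STR "a" (now at pos=20)
pos=20: emit ID 'n' (now at pos=21)
DONE. 8 tokens: [STR, STR, LPAREN, EQ, NUM, STR, STR, ID]
Position 1: char is 'a' -> STR

Answer: STR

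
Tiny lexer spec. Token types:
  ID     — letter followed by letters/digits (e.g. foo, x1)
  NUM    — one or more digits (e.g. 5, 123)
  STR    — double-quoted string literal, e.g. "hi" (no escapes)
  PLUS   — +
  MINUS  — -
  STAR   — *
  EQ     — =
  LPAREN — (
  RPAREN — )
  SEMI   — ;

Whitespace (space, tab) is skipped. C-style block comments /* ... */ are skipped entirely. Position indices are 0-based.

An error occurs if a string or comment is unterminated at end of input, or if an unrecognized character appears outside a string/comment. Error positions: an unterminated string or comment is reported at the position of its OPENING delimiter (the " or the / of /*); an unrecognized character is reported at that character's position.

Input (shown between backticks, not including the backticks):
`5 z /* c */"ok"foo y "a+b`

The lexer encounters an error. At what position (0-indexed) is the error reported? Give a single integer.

pos=0: emit NUM '5' (now at pos=1)
pos=2: emit ID 'z' (now at pos=3)
pos=4: enter COMMENT mode (saw '/*')
exit COMMENT mode (now at pos=11)
pos=11: enter STRING mode
pos=11: emit STR "ok" (now at pos=15)
pos=15: emit ID 'foo' (now at pos=18)
pos=19: emit ID 'y' (now at pos=20)
pos=21: enter STRING mode
pos=21: ERROR — unterminated string

Answer: 21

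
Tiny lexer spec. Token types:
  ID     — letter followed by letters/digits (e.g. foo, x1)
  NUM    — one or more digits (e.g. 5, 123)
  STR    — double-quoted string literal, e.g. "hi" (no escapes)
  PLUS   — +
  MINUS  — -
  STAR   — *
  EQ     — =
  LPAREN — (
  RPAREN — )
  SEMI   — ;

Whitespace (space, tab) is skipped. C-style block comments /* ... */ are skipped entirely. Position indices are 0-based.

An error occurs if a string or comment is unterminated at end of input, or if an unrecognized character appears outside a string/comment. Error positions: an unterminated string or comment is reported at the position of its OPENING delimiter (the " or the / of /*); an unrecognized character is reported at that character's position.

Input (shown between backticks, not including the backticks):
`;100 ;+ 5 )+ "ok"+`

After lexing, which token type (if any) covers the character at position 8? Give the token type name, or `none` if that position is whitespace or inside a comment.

Answer: NUM

Derivation:
pos=0: emit SEMI ';'
pos=1: emit NUM '100' (now at pos=4)
pos=5: emit SEMI ';'
pos=6: emit PLUS '+'
pos=8: emit NUM '5' (now at pos=9)
pos=10: emit RPAREN ')'
pos=11: emit PLUS '+'
pos=13: enter STRING mode
pos=13: emit STR "ok" (now at pos=17)
pos=17: emit PLUS '+'
DONE. 9 tokens: [SEMI, NUM, SEMI, PLUS, NUM, RPAREN, PLUS, STR, PLUS]
Position 8: char is '5' -> NUM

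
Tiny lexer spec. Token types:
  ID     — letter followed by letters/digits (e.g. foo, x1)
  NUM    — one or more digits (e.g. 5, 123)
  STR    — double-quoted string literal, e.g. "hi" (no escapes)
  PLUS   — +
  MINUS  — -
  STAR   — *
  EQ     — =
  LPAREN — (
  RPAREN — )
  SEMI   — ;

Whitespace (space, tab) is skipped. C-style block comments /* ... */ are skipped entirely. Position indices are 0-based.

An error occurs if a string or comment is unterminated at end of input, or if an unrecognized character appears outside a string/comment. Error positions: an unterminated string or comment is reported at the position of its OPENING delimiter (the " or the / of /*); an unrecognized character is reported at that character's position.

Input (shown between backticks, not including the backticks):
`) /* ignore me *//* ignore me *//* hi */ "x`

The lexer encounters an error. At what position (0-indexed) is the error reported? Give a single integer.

Answer: 41

Derivation:
pos=0: emit RPAREN ')'
pos=2: enter COMMENT mode (saw '/*')
exit COMMENT mode (now at pos=17)
pos=17: enter COMMENT mode (saw '/*')
exit COMMENT mode (now at pos=32)
pos=32: enter COMMENT mode (saw '/*')
exit COMMENT mode (now at pos=40)
pos=41: enter STRING mode
pos=41: ERROR — unterminated string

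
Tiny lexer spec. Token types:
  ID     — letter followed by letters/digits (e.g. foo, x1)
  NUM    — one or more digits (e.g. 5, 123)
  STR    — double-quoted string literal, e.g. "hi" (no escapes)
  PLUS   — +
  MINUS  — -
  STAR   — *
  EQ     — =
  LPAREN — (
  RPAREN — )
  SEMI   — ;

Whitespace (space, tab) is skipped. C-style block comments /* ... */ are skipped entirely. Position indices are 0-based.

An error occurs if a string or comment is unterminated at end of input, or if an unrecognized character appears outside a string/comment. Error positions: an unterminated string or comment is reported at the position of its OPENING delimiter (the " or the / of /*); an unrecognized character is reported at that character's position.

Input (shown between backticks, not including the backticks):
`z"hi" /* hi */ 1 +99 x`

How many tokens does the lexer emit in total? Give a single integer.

Answer: 6

Derivation:
pos=0: emit ID 'z' (now at pos=1)
pos=1: enter STRING mode
pos=1: emit STR "hi" (now at pos=5)
pos=6: enter COMMENT mode (saw '/*')
exit COMMENT mode (now at pos=14)
pos=15: emit NUM '1' (now at pos=16)
pos=17: emit PLUS '+'
pos=18: emit NUM '99' (now at pos=20)
pos=21: emit ID 'x' (now at pos=22)
DONE. 6 tokens: [ID, STR, NUM, PLUS, NUM, ID]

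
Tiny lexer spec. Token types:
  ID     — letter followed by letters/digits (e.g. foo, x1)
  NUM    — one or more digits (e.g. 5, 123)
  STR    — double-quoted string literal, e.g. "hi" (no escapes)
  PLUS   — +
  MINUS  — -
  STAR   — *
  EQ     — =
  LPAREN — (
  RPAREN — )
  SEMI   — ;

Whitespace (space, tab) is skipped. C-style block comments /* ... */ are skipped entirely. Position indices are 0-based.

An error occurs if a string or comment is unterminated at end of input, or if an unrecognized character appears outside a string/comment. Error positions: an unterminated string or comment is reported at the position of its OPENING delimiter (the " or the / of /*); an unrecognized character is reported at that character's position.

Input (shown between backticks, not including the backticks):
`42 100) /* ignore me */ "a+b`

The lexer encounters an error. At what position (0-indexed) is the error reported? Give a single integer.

pos=0: emit NUM '42' (now at pos=2)
pos=3: emit NUM '100' (now at pos=6)
pos=6: emit RPAREN ')'
pos=8: enter COMMENT mode (saw '/*')
exit COMMENT mode (now at pos=23)
pos=24: enter STRING mode
pos=24: ERROR — unterminated string

Answer: 24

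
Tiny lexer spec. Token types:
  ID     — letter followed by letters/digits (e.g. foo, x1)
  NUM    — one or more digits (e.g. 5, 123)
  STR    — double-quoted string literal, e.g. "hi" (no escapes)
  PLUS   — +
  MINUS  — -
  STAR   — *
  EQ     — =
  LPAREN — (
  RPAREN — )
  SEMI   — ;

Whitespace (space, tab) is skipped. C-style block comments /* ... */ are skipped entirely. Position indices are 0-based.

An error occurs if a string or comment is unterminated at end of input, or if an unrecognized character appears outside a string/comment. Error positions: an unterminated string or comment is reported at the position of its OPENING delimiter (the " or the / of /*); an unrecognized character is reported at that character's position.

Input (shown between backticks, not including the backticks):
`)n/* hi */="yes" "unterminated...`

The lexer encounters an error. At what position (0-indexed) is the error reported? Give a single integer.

pos=0: emit RPAREN ')'
pos=1: emit ID 'n' (now at pos=2)
pos=2: enter COMMENT mode (saw '/*')
exit COMMENT mode (now at pos=10)
pos=10: emit EQ '='
pos=11: enter STRING mode
pos=11: emit STR "yes" (now at pos=16)
pos=17: enter STRING mode
pos=17: ERROR — unterminated string

Answer: 17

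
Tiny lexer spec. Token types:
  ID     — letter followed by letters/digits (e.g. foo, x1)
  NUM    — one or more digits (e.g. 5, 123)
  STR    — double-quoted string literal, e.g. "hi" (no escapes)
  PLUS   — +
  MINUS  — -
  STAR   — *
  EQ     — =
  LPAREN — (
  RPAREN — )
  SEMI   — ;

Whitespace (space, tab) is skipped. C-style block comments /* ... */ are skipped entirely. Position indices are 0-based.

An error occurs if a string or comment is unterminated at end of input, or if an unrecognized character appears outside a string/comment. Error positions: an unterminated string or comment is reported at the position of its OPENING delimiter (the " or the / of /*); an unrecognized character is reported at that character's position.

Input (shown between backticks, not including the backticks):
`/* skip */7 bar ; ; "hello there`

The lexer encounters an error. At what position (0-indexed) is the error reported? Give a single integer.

Answer: 20

Derivation:
pos=0: enter COMMENT mode (saw '/*')
exit COMMENT mode (now at pos=10)
pos=10: emit NUM '7' (now at pos=11)
pos=12: emit ID 'bar' (now at pos=15)
pos=16: emit SEMI ';'
pos=18: emit SEMI ';'
pos=20: enter STRING mode
pos=20: ERROR — unterminated string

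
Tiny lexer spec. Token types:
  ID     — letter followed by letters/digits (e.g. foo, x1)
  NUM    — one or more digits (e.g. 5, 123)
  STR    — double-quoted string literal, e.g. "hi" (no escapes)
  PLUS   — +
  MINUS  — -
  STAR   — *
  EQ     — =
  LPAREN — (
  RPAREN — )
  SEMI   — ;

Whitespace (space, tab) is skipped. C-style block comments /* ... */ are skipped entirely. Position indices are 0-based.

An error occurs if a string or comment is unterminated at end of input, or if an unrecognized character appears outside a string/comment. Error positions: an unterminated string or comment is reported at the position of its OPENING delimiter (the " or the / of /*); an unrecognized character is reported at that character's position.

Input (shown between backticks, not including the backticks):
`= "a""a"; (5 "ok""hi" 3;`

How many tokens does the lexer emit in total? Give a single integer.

Answer: 10

Derivation:
pos=0: emit EQ '='
pos=2: enter STRING mode
pos=2: emit STR "a" (now at pos=5)
pos=5: enter STRING mode
pos=5: emit STR "a" (now at pos=8)
pos=8: emit SEMI ';'
pos=10: emit LPAREN '('
pos=11: emit NUM '5' (now at pos=12)
pos=13: enter STRING mode
pos=13: emit STR "ok" (now at pos=17)
pos=17: enter STRING mode
pos=17: emit STR "hi" (now at pos=21)
pos=22: emit NUM '3' (now at pos=23)
pos=23: emit SEMI ';'
DONE. 10 tokens: [EQ, STR, STR, SEMI, LPAREN, NUM, STR, STR, NUM, SEMI]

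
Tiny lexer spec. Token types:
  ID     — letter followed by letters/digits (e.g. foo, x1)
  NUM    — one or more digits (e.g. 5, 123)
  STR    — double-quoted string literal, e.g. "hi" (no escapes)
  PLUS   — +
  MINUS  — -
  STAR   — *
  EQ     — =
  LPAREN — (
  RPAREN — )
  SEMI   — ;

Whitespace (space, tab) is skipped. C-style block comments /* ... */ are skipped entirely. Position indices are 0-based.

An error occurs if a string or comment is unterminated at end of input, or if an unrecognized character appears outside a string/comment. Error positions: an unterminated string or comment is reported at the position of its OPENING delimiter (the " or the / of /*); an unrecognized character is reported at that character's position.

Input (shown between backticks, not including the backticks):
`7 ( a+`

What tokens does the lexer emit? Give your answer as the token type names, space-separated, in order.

Answer: NUM LPAREN ID PLUS

Derivation:
pos=0: emit NUM '7' (now at pos=1)
pos=2: emit LPAREN '('
pos=4: emit ID 'a' (now at pos=5)
pos=5: emit PLUS '+'
DONE. 4 tokens: [NUM, LPAREN, ID, PLUS]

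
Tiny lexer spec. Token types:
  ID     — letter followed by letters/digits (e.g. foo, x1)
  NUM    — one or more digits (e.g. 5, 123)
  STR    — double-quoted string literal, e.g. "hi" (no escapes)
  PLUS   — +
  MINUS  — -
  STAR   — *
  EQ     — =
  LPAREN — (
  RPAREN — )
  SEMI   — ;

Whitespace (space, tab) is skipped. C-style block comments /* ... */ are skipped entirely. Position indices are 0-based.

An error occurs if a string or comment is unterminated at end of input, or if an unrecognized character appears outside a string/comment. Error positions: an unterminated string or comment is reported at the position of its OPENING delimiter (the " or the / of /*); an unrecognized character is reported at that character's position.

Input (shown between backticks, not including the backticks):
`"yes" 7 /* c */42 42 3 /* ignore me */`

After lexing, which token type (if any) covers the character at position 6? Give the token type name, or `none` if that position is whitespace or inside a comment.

pos=0: enter STRING mode
pos=0: emit STR "yes" (now at pos=5)
pos=6: emit NUM '7' (now at pos=7)
pos=8: enter COMMENT mode (saw '/*')
exit COMMENT mode (now at pos=15)
pos=15: emit NUM '42' (now at pos=17)
pos=18: emit NUM '42' (now at pos=20)
pos=21: emit NUM '3' (now at pos=22)
pos=23: enter COMMENT mode (saw '/*')
exit COMMENT mode (now at pos=38)
DONE. 5 tokens: [STR, NUM, NUM, NUM, NUM]
Position 6: char is '7' -> NUM

Answer: NUM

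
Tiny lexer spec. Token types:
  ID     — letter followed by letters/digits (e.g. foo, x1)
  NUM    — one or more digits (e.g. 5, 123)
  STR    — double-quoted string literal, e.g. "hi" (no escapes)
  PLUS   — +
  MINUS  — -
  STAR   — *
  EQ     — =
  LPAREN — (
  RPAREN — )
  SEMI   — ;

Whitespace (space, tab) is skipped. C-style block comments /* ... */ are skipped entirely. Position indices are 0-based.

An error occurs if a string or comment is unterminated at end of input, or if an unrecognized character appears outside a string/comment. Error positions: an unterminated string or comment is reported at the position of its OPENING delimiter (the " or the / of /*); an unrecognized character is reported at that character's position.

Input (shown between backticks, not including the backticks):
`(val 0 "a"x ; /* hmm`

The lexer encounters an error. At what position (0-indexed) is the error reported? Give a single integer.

pos=0: emit LPAREN '('
pos=1: emit ID 'val' (now at pos=4)
pos=5: emit NUM '0' (now at pos=6)
pos=7: enter STRING mode
pos=7: emit STR "a" (now at pos=10)
pos=10: emit ID 'x' (now at pos=11)
pos=12: emit SEMI ';'
pos=14: enter COMMENT mode (saw '/*')
pos=14: ERROR — unterminated comment (reached EOF)

Answer: 14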